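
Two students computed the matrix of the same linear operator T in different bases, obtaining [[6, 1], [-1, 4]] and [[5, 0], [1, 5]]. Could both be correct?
Two matrices over a field are similar if and only if they have the same invariant factors.

Both A and B have characteristic polynomial (x - 5)^2 and minimal polynomial (x - 5)^2. Computing further, both have invariant factors (x - 5)^2. Hence A and B are similar.

Yes.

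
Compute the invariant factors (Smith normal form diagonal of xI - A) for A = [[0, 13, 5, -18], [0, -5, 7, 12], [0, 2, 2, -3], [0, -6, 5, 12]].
x(x - 3)^3

The Jordan structure of A has elementary divisors x, (x - 3)^3. Arranging the block sizes at each eigenvalue in decreasing order and taking row products gives the invariant factors.

Invariant factors (smallest first, each dividing the next): x(x - 3)^3.

Check: the last factor x(x - 3)^3 is the minimal polynomial, and the product x(x - 3)^3 is the characteristic polynomial.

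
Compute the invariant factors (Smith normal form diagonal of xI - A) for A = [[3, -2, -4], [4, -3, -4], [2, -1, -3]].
x + 1, (x + 1)^2

The Jordan structure of A has elementary divisors (x + 1)^2, (x + 1). Arranging the block sizes at each eigenvalue in decreasing order and taking row products gives the invariant factors.

Invariant factors (smallest first, each dividing the next): x + 1, (x + 1)^2.

Check: the last factor (x + 1)^2 is the minimal polynomial, and the product (x + 1)^3 is the characteristic polynomial.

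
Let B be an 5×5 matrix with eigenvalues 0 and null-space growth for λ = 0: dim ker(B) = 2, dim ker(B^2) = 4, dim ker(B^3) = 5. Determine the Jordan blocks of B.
λ = 0: successive nullity increments [2, 2, 1] count blocks of size ≥ k; block sizes are [3, 2].

Jordan blocks: (0, 3), (0, 2)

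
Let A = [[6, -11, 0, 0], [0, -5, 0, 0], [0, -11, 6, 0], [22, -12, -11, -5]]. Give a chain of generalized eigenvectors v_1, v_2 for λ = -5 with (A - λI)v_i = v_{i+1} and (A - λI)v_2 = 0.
v_1 = [[1, 1, 1, 0]]^T, v_2 = [[0, 0, 0, -1]]^T

We seek v_1 ∈ ker((A + 5I)^2) \ ker(A + 5I), then set v_{i+1} = (A + 5I) v_i.

One such chain is v_1 = [[1, 1, 1, 0]]^T, v_2 = [[0, 0, 0, -1]]^T. Check: (A + 5I) v_2 = [[0, 0, 0, 0]]^T = 0.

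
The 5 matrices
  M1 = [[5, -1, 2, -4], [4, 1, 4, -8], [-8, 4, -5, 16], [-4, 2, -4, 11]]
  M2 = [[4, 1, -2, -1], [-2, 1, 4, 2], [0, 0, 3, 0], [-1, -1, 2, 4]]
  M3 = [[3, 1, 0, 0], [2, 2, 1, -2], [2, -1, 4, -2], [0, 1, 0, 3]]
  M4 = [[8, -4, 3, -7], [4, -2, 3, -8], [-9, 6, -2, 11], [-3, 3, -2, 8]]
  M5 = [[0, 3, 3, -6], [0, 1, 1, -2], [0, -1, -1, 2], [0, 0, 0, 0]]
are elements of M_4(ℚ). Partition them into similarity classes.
Characteristic polynomials: χ_{M1} = (x - 3)^4, χ_{M2} = (x - 3)^4, χ_{M3} = (x - 3)^4, χ_{M4} = (x - 3)^4, χ_{M5} = x^4.

{M1, M2}: invariant factors x - 3, x - 3, (x - 3)^2.

{M3, M4}: invariant factors x - 3, (x - 3)^3.

{M5}: invariant factors x, x, x^2.

Matrices are similar if and only if their invariant-factor lists agree; the partition into similarity classes is {M1, M2}, {M3, M4}, {M5}.

3 classes: {M1, M2}, {M3, M4}, {M5}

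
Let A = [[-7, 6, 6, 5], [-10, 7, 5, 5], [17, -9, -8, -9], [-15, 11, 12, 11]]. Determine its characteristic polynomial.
xI - A = [[x + 7, -6, -6, -5], [10, x - 7, -5, -5], [-17, 9, x + 8, 9], [15, -11, -12, x - 11]].

Expanding det(xI - A) along the first row:
det(xI - A) = + (x + 7)·det([[x - 7, -5, -5], [9, x + 8, 9], [-11, -12, x - 11]]) - (-6)·det([[10, -5, -5], [-17, x + 8, 9], [15, -12, x - 11]]) + (-6)·det([[10, x - 7, -5], [-17, 9, 9], [15, -11, x - 11]]) - (-5)·det([[10, x - 7, -5], [-17, 9, x + 8], [15, -11, -12]]).

Evaluating gives χ_A(x) = x^4 - 3x^3 - 6x^2 + 28x - 24 = (x - 2)^3(x + 3).

χ_A(x) = (x - 2)^3(x + 3)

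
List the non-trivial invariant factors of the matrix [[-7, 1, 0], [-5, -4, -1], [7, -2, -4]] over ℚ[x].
(x + 5)^3

The Jordan structure of A has elementary divisors (x + 5)^3. Arranging the block sizes at each eigenvalue in decreasing order and taking row products gives the invariant factors.

Invariant factors (smallest first, each dividing the next): (x + 5)^3.

Check: the last factor (x + 5)^3 is the minimal polynomial, and the product (x + 5)^3 is the characteristic polynomial.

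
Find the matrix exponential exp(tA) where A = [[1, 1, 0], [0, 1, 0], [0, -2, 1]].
A has Jordan form J = [[1, 1, 0], [0, 1, 0], [0, 0, 1]] with A = PJP^{-1}, so e^{tA} = P e^{tJ} P^{-1}.

For a Jordan block J_k(λ), e^{tJ_k(λ)} = e^{λt} · (I + tN + t^2 N^2/2! + ... + t^{k-1} N^{k-1}/(k-1)!) where N is the nilpotent superdiagonal part.

Assembling the blocks and conjugating back gives the entries of e^{tA} as shown above.

e^{tA} = [[e^{t}, t*e^{t}, 0], [0, e^{t}, 0], [0, -2*t*e^{t}, e^{t}]]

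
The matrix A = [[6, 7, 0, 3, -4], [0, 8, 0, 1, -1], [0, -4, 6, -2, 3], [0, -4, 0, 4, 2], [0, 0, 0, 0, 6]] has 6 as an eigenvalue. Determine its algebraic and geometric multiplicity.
algebraic multiplicity 5, geometric multiplicity 2

The characteristic polynomial is (x - 6)^5, so the factor x - 6 appears with exponent 5: the algebraic multiplicity is 5.

rank(A - 6I) = 3, so the eigenspace has dimension 5 - 3 = 2: the geometric multiplicity is 2.

Since 2 < 5, A is not diagonalizable.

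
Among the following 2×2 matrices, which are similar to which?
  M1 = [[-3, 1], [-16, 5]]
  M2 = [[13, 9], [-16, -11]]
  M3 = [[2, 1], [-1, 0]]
1 class: {M1, M2, M3}

Characteristic polynomials: χ_{M1} = (x - 1)^2, χ_{M2} = (x - 1)^2, χ_{M3} = (x - 1)^2.

{M1, M2, M3}: invariant factors (x - 1)^2.

Matrices are similar if and only if their invariant-factor lists agree; the partition into similarity classes is {M1, M2, M3}.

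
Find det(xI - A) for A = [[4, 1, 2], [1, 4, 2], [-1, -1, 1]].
xI - A = [[x - 4, -1, -2], [-1, x - 4, -2], [1, 1, x - 1]].

Expanding det(xI - A) along the first row:
det(xI - A) = + (x - 4)·det([[x - 4, -2], [1, x - 1]]) - (-1)·det([[-1, -2], [1, x - 1]]) + (-2)·det([[-1, x - 4], [1, 1]]).

Evaluating gives χ_A(x) = x^3 - 9x^2 + 27x - 27 = (x - 3)^3.

χ_A(x) = (x - 3)^3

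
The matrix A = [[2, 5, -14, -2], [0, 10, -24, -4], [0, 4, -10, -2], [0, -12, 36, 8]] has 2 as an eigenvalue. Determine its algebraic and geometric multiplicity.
The characteristic polynomial is (x - 4)(x - 2)^3, so the factor x - 2 appears with exponent 3: the algebraic multiplicity is 3.

rank(A - 2I) = 2, so the eigenspace has dimension 4 - 2 = 2: the geometric multiplicity is 2.

Since 2 < 3, A is not diagonalizable.

algebraic multiplicity 3, geometric multiplicity 2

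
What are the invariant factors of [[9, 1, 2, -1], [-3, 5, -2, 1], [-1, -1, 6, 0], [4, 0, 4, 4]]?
(x - 6)^2, (x - 6)^2

The Jordan structure of A has elementary divisors (x - 6)^2, (x - 6)^2. Arranging the block sizes at each eigenvalue in decreasing order and taking row products gives the invariant factors.

Invariant factors (smallest first, each dividing the next): (x - 6)^2, (x - 6)^2.

Check: the last factor (x - 6)^2 is the minimal polynomial, and the product (x - 6)^4 is the characteristic polynomial.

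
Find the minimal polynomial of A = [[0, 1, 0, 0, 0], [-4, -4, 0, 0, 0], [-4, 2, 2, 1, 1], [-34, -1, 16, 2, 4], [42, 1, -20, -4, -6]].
m_A(x) = x^2(x + 2)^2

The characteristic polynomial factors as x^2(x + 2)^3. The minimal polynomial is ∏(x - λ)^{k_λ} where k_λ is the size of the largest Jordan block at λ.

For λ = -2: rank(A + 2I) = 3, and the largest Jordan block has size 2 (the smallest k with rank((A + 2I)^k) = rank((A + 2I)^(k+1))).
For λ = 0: rank(A) = 4, and the largest Jordan block has size 2 (the smallest k with rank(A^k) = rank(A^(k+1))).

So m_A(x) = x^2(x + 2)^2.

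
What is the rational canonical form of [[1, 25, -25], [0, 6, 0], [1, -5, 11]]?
R = [[6, 0, 0], [0, 0, -36], [0, 1, 12]]

The invariant factors of A (the non-unit diagonal entries of the Smith normal form of xI - A over ℚ[x]) are x - 6, (x - 6)^2, each dividing the next. The characteristic polynomial is their product, (x - 6)^3.

The rational canonical form is the block-diagonal matrix of companion matrices C(f_i):
R = [[6, 0, 0], [0, 0, -36], [0, 1, 12]].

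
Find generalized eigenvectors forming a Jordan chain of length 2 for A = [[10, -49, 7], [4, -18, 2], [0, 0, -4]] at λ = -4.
We seek v_1 ∈ ker((A + 4I)^2) \ ker(A + 4I), then set v_{i+1} = (A + 4I) v_i.

One such chain is v_1 = [[-3, -1, 0]]^T, v_2 = [[7, 2, 0]]^T. Check: (A + 4I) v_2 = [[0, 0, 0]]^T = 0.

v_1 = [[-3, -1, 0]]^T, v_2 = [[7, 2, 0]]^T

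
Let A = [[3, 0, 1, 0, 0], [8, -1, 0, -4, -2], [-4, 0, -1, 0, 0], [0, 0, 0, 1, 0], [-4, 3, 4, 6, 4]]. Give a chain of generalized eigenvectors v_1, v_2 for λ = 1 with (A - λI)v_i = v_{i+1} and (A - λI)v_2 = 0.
We seek v_1 ∈ ker((A - I)^2) \ ker(A - I), then set v_{i+1} = (A - I) v_i.

One such chain is v_1 = [[0, 1, 1, 0, -1]]^T, v_2 = [[1, 0, -2, 0, 4]]^T. Check: (A - I) v_2 = [[0, 0, 0, 0, 0]]^T = 0.

v_1 = [[0, 1, 1, 0, -1]]^T, v_2 = [[1, 0, -2, 0, 4]]^T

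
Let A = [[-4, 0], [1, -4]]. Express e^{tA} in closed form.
e^{tA} = [[e^{-4*t}, 0], [t*e^{-4*t}, e^{-4*t}]]

A has Jordan form J = [[-4, 1], [0, -4]] with A = PJP^{-1}, so e^{tA} = P e^{tJ} P^{-1}.

For a Jordan block J_k(λ), e^{tJ_k(λ)} = e^{λt} · (I + tN + t^2 N^2/2! + ... + t^{k-1} N^{k-1}/(k-1)!) where N is the nilpotent superdiagonal part.

Assembling the blocks and conjugating back gives the entries of e^{tA} as shown above.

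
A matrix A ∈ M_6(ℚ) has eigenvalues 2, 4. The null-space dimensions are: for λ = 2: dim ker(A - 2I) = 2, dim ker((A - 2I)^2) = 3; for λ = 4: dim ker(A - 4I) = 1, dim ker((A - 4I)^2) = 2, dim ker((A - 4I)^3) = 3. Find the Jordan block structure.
λ = 2: successive nullity increments [2, 1] count blocks of size ≥ k; block sizes are [2, 1].
λ = 4: successive nullity increments [1, 1, 1] count blocks of size ≥ k; block sizes are [3].

Jordan blocks: (2, 2), (2, 1), (4, 3)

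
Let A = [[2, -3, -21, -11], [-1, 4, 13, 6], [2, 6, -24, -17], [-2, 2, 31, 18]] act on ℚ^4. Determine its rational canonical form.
R = [[0, 0, 0, 3], [1, 0, 0, -8], [0, 1, 0, 6], [0, 0, 1, 0]]

The invariant factors of A (the non-unit diagonal entries of the Smith normal form of xI - A over ℚ[x]) are (x - 1)^3(x + 3), each dividing the next. The characteristic polynomial is their product, (x - 1)^3(x + 3).

The rational canonical form is the block-diagonal matrix of companion matrices C(f_i):
R = [[0, 0, 0, 3], [1, 0, 0, -8], [0, 1, 0, 6], [0, 0, 1, 0]].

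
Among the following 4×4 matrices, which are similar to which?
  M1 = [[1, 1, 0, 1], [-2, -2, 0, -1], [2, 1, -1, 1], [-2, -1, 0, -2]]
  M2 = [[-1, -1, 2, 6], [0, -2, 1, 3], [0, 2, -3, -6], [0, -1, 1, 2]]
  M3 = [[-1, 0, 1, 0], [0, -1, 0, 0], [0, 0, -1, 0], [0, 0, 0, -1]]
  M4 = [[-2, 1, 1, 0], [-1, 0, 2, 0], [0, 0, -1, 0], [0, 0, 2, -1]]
Characteristic polynomials: χ_{M1} = (x + 1)^4, χ_{M2} = (x + 1)^4, χ_{M3} = (x + 1)^4, χ_{M4} = (x + 1)^4.

{M1, M3}: invariant factors x + 1, x + 1, (x + 1)^2.

{M2, M4}: invariant factors x + 1, (x + 1)^3.

Matrices are similar if and only if their invariant-factor lists agree; the partition into similarity classes is {M1, M3}, {M2, M4}.

2 classes: {M1, M3}, {M2, M4}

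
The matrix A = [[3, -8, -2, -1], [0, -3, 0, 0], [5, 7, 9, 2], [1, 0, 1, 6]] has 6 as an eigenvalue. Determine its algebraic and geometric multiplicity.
algebraic multiplicity 3, geometric multiplicity 1

The characteristic polynomial is (x - 6)^3(x + 3), so the factor x - 6 appears with exponent 3: the algebraic multiplicity is 3.

rank(A - 6I) = 3, so the eigenspace has dimension 4 - 3 = 1: the geometric multiplicity is 1.

Since 1 < 3, A is not diagonalizable.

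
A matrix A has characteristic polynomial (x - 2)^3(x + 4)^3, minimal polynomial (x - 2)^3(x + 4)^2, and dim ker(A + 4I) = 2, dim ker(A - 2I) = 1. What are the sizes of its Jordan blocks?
Jordan blocks: (-4, 2), (-4, 1), (2, 3)

λ = -4: algebraic multiplicity 3 (exponent in χ_A), largest block size 2 (exponent in m_A), 2 blocks (geometric multiplicity). These force block sizes [2, 1].
λ = 2: algebraic multiplicity 3 (exponent in χ_A), largest block size 3 (exponent in m_A), 1 block (geometric multiplicity). This forces block sizes [3].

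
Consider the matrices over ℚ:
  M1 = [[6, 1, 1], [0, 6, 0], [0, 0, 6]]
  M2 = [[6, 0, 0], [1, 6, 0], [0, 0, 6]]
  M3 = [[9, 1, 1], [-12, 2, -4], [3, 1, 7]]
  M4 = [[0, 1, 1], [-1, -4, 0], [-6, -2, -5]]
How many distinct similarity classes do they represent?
2 classes: {M1, M2, M3}, {M4}

Characteristic polynomials: χ_{M1} = (x - 6)^3, χ_{M2} = (x - 6)^3, χ_{M3} = (x - 6)^3, χ_{M4} = (x + 3)^3.

{M1, M2, M3}: invariant factors x - 6, (x - 6)^2.

{M4}: invariant factors (x + 3)^3.

Matrices are similar if and only if their invariant-factor lists agree; the partition into similarity classes is {M1, M2, M3}, {M4}.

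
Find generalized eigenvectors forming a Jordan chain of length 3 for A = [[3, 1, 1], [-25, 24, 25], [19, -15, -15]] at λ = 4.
v_1 = [[0, -1, 1]]^T, v_2 = [[0, 5, -4]]^T, v_3 = [[1, 0, 1]]^T

We seek v_1 ∈ ker((A - 4I)^3) \ ker((A - 4I)^2), then set v_{i+1} = (A - 4I) v_i.

One such chain is v_1 = [[0, -1, 1]]^T, v_2 = [[0, 5, -4]]^T, v_3 = [[1, 0, 1]]^T. Check: (A - 4I) v_3 = [[0, 0, 0]]^T = 0.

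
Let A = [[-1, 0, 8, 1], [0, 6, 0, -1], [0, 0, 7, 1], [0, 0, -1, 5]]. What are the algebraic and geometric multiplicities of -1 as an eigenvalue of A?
algebraic multiplicity 1, geometric multiplicity 1

The characteristic polynomial is (x - 6)^3(x + 1), so the factor x + 1 appears with exponent 1: the algebraic multiplicity is 1.

rank(A + I) = 3, so the eigenspace has dimension 4 - 3 = 1: the geometric multiplicity is 1.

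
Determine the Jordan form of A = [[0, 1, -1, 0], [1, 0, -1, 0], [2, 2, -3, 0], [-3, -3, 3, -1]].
J = [[-1, 1, 0, 0], [0, -1, 0, 0], [0, 0, -1, 0], [0, 0, 0, -1]]

The characteristic polynomial is det(xI - A) = (x + 1)^4, so the eigenvalues are -1 (algebraic multiplicity 4).

For λ = -1: rank(A + I) = 1, rank((A + I)^2) = 0. The eigenspace has dimension 4 - 1 = 3, so there are 3 Jordan blocks; the rank sequence gives block sizes [2, 1, 1].

Assembling the blocks gives the Jordan form J above.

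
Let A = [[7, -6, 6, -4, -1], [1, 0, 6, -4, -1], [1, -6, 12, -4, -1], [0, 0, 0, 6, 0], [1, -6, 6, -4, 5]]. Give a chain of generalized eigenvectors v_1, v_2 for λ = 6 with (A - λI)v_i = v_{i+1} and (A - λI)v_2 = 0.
v_1 = [[1, 0, 0, 0, 0]]^T, v_2 = [[1, 1, 1, 0, 1]]^T

We seek v_1 ∈ ker((A - 6I)^2) \ ker(A - 6I), then set v_{i+1} = (A - 6I) v_i.

One such chain is v_1 = [[1, 0, 0, 0, 0]]^T, v_2 = [[1, 1, 1, 0, 1]]^T. Check: (A - 6I) v_2 = [[0, 0, 0, 0, 0]]^T = 0.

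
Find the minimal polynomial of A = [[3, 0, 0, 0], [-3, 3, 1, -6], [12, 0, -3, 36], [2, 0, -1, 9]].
The characteristic polynomial factors as (x - 3)^4. The minimal polynomial is ∏(x - λ)^{k_λ} where k_λ is the size of the largest Jordan block at λ.

For λ = 3: rank(A - 3I) = 2, and the largest Jordan block has size 2 (the smallest k with rank((A - 3I)^k) = rank((A - 3I)^(k+1))).

So m_A(x) = (x - 3)^2.

m_A(x) = (x - 3)^2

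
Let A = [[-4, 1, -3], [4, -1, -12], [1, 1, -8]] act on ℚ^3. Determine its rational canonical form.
The invariant factors of A (the non-unit diagonal entries of the Smith normal form of xI - A over ℚ[x]) are x + 5, (x + 3)(x + 5), each dividing the next. The characteristic polynomial is their product, (x + 3)(x + 5)^2.

The rational canonical form is the block-diagonal matrix of companion matrices C(f_i):
R = [[-5, 0, 0], [0, 0, -15], [0, 1, -8]].

R = [[-5, 0, 0], [0, 0, -15], [0, 1, -8]]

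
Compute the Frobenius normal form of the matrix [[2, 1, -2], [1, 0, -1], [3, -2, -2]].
The invariant factors of A (the non-unit diagonal entries of the Smith normal form of xI - A over ℚ[x]) are x^3 - x + 1, each dividing the next. The characteristic polynomial is their product, x^3 - x + 1.

The rational canonical form is the block-diagonal matrix of companion matrices C(f_i):
R = [[0, 0, -1], [1, 0, 1], [0, 1, 0]].

Note the characteristic polynomial does not split into linear factors over ℚ, so A has no Jordan form over ℚ; the rational canonical form exists over any field.

R = [[0, 0, -1], [1, 0, 1], [0, 1, 0]]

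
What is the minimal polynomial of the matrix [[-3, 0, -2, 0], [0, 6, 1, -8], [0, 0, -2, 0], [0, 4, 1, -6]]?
m_A(x) = (x - 2)(x + 2)^2(x + 3)

The characteristic polynomial factors as (x - 2)(x + 2)^2(x + 3). The minimal polynomial is ∏(x - λ)^{k_λ} where k_λ is the size of the largest Jordan block at λ.

For λ = -3: rank(A + 3I) = 3, and the largest Jordan block has size 1 (the smallest k with rank((A + 3I)^k) = rank((A + 3I)^(k+1))).
For λ = -2: rank(A + 2I) = 3, and the largest Jordan block has size 2 (the smallest k with rank((A + 2I)^k) = rank((A + 2I)^(k+1))).
For λ = 2: rank(A - 2I) = 3, and the largest Jordan block has size 1 (the smallest k with rank((A - 2I)^k) = rank((A - 2I)^(k+1))).

So m_A(x) = (x - 2)(x + 2)^2(x + 3).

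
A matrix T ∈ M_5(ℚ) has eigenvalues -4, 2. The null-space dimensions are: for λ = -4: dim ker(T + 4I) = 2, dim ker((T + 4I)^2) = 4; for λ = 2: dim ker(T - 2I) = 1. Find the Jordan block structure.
λ = -4: successive nullity increments [2, 2] count blocks of size ≥ k; block sizes are [2, 2].
λ = 2: successive nullity increments [1] count blocks of size ≥ k; block sizes are [1].

Jordan blocks: (-4, 2), (-4, 2), (2, 1)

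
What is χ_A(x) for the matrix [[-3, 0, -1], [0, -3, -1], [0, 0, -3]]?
xI - A = [[x + 3, 0, 1], [0, x + 3, 1], [0, 0, x + 3]].

Expanding det(xI - A) along the first row:
det(xI - A) = + (x + 3)·det([[x + 3, 1], [0, x + 3]]) - (0)·det([[0, 1], [0, x + 3]]) + (1)·det([[0, x + 3], [0, 0]]).

Evaluating gives χ_A(x) = x^3 + 9x^2 + 27x + 27 = (x + 3)^3.

χ_A(x) = (x + 3)^3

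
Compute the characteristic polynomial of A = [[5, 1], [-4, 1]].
xI - A = [[x - 5, -1], [4, x - 1]].

Expanding det(xI - A) along the first row:
det(xI - A) = + (x - 5)·det([[x - 1]]) - (-1)·det([[4]]).

Evaluating gives χ_A(x) = x^2 - 6x + 9 = (x - 3)^2.

χ_A(x) = (x - 3)^2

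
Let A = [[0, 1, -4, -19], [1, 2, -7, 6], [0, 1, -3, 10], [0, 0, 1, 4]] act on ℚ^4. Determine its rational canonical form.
R = [[0, 0, 0, -25], [1, 0, 0, -15], [0, 1, 0, 14], [0, 0, 1, 3]]

The invariant factors of A (the non-unit diagonal entries of the Smith normal form of xI - A over ℚ[x]) are (x - 5)(x + 1)(x^2 + x - 5), each dividing the next. The characteristic polynomial is their product, (x - 5)(x + 1)(x^2 + x - 5).

The rational canonical form is the block-diagonal matrix of companion matrices C(f_i):
R = [[0, 0, 0, -25], [1, 0, 0, -15], [0, 1, 0, 14], [0, 0, 1, 3]].

Note the characteristic polynomial does not split into linear factors over ℚ, so A has no Jordan form over ℚ; the rational canonical form exists over any field.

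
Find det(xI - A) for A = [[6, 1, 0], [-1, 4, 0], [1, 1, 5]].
xI - A = [[x - 6, -1, 0], [1, x - 4, 0], [-1, -1, x - 5]].

Expanding det(xI - A) along the first row:
det(xI - A) = + (x - 6)·det([[x - 4, 0], [-1, x - 5]]) - (-1)·det([[1, 0], [-1, x - 5]]) + (0)·det([[1, x - 4], [-1, -1]]).

Evaluating gives χ_A(x) = x^3 - 15x^2 + 75x - 125 = (x - 5)^3.

χ_A(x) = (x - 5)^3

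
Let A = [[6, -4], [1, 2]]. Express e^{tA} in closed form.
e^{tA} = [[(2*t + 1)*e^{4*t}, -4*t*e^{4*t}], [t*e^{4*t}, (1 - 2*t)*e^{4*t}]]

A has Jordan form J = [[4, 1], [0, 4]] with A = PJP^{-1}, so e^{tA} = P e^{tJ} P^{-1}.

For a Jordan block J_k(λ), e^{tJ_k(λ)} = e^{λt} · (I + tN + t^2 N^2/2! + ... + t^{k-1} N^{k-1}/(k-1)!) where N is the nilpotent superdiagonal part.

Assembling the blocks and conjugating back gives the entries of e^{tA} as shown above.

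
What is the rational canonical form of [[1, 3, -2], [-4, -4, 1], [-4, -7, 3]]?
The invariant factors of A (the non-unit diagonal entries of the Smith normal form of xI - A over ℚ[x]) are x^3 - 2x + 5, each dividing the next. The characteristic polynomial is their product, x^3 - 2x + 5.

The rational canonical form is the block-diagonal matrix of companion matrices C(f_i):
R = [[0, 0, -5], [1, 0, 2], [0, 1, 0]].

Note the characteristic polynomial does not split into linear factors over ℚ, so A has no Jordan form over ℚ; the rational canonical form exists over any field.

R = [[0, 0, -5], [1, 0, 2], [0, 1, 0]]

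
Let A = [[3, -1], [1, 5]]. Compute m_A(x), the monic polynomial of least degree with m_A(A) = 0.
The characteristic polynomial factors as (x - 4)^2. The minimal polynomial is ∏(x - λ)^{k_λ} where k_λ is the size of the largest Jordan block at λ.

For λ = 4: rank(A - 4I) = 1, and the largest Jordan block has size 2 (the smallest k with rank((A - 4I)^k) = rank((A - 4I)^(k+1))).

So m_A(x) = (x - 4)^2.

m_A(x) = (x - 4)^2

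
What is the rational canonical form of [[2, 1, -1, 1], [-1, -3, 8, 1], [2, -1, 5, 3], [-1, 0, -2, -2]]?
The invariant factors of A (the non-unit diagonal entries of the Smith normal form of xI - A over ℚ[x]) are (x - 2)(x^3 - x + 2), each dividing the next. The characteristic polynomial is their product, (x - 2)(x^3 - x + 2).

The rational canonical form is the block-diagonal matrix of companion matrices C(f_i):
R = [[0, 0, 0, 4], [1, 0, 0, -4], [0, 1, 0, 1], [0, 0, 1, 2]].

Note the characteristic polynomial does not split into linear factors over ℚ, so A has no Jordan form over ℚ; the rational canonical form exists over any field.

R = [[0, 0, 0, 4], [1, 0, 0, -4], [0, 1, 0, 1], [0, 0, 1, 2]]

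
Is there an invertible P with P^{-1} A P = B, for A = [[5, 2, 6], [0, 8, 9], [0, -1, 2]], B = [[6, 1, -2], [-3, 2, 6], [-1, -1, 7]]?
Two matrices over a field are similar if and only if they have the same invariant factors.

Both A and B have characteristic polynomial (x - 5)^3 and minimal polynomial (x - 5)^2. Computing further, both have invariant factors x - 5, (x - 5)^2. Hence A and B are similar.

Yes.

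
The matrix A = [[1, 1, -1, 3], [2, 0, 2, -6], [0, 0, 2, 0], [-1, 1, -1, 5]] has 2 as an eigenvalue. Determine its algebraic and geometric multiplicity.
algebraic multiplicity 4, geometric multiplicity 3

The characteristic polynomial is (x - 2)^4, so the factor x - 2 appears with exponent 4: the algebraic multiplicity is 4.

rank(A - 2I) = 1, so the eigenspace has dimension 4 - 1 = 3: the geometric multiplicity is 3.

Since 3 < 4, A is not diagonalizable.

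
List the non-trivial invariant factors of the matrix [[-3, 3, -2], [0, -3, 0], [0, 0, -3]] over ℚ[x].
The Jordan structure of A has elementary divisors (x + 3)^2, (x + 3). Arranging the block sizes at each eigenvalue in decreasing order and taking row products gives the invariant factors.

Invariant factors (smallest first, each dividing the next): x + 3, (x + 3)^2.

Check: the last factor (x + 3)^2 is the minimal polynomial, and the product (x + 3)^3 is the characteristic polynomial.

x + 3, (x + 3)^2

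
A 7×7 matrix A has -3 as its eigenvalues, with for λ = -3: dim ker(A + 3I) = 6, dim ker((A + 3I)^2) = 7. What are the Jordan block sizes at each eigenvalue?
λ = -3: successive nullity increments [6, 1] count blocks of size ≥ k; block sizes are [2, 1, 1, 1, 1, 1].

Jordan blocks: (-3, 2), (-3, 1), (-3, 1), (-3, 1), (-3, 1), (-3, 1)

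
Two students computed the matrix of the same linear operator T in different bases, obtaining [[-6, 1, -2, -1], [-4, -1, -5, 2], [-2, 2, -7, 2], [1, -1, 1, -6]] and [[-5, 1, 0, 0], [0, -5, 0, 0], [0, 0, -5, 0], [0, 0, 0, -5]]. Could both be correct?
Both have characteristic polynomial (x + 5)^4 and minimal polynomial (x + 5)^2. But rank(A + 5I) = 2 for A while rank(B + 5I) = 1 for B, so the number of Jordan blocks at λ = -5 differs. A and B are not similar.

No.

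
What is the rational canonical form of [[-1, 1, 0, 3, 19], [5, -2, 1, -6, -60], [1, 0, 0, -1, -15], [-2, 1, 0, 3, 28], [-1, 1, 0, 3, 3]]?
The invariant factors of A (the non-unit diagonal entries of the Smith normal form of xI - A over ℚ[x]) are (x - 1)(x^2 - x - 4)^2, each dividing the next. The characteristic polynomial is their product, (x - 1)(x^2 - x - 4)^2.

The rational canonical form is the block-diagonal matrix of companion matrices C(f_i):
R = [[0, 0, 0, 0, 16], [1, 0, 0, 0, -8], [0, 1, 0, 0, -15], [0, 0, 1, 0, 5], [0, 0, 0, 1, 3]].

Note the characteristic polynomial does not split into linear factors over ℚ, so A has no Jordan form over ℚ; the rational canonical form exists over any field.

R = [[0, 0, 0, 0, 16], [1, 0, 0, 0, -8], [0, 1, 0, 0, -15], [0, 0, 1, 0, 5], [0, 0, 0, 1, 3]]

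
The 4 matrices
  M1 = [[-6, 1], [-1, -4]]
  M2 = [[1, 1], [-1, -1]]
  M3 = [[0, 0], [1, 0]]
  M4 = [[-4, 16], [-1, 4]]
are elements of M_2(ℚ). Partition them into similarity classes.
2 classes: {M1}, {M2, M3, M4}

Characteristic polynomials: χ_{M1} = (x + 5)^2, χ_{M2} = x^2, χ_{M3} = x^2, χ_{M4} = x^2.

{M1}: invariant factors (x + 5)^2.

{M2, M3, M4}: invariant factors x^2.

Matrices are similar if and only if their invariant-factor lists agree; the partition into similarity classes is {M1}, {M2, M3, M4}.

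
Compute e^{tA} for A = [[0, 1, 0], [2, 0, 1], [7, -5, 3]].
e^{tA} = [[(3*t^2/2 - t + 1)*e^{t}, t*(1 - t)*e^{t}, t^2*e^{t}/2], [t*(3*t + 4)*e^{t}/2, (-t^2 - t + 1)*e^{t}, t*(t + 2)*e^{t}/2], [t*(14 - 3*t)*e^{t}/2, t*(t - 5)*e^{t}, (-t^2 + 4*t + 2)*e^{t}/2]]

A has Jordan form J = [[1, 1, 0], [0, 1, 1], [0, 0, 1]] with A = PJP^{-1}, so e^{tA} = P e^{tJ} P^{-1}.

For a Jordan block J_k(λ), e^{tJ_k(λ)} = e^{λt} · (I + tN + t^2 N^2/2! + ... + t^{k-1} N^{k-1}/(k-1)!) where N is the nilpotent superdiagonal part.

Assembling the blocks and conjugating back gives the entries of e^{tA} as shown above.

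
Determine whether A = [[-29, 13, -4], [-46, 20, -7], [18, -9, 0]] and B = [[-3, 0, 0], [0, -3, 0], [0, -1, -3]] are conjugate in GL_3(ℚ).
Both have characteristic polynomial (x + 3)^3, but the minimal polynomial of A is (x + 3)^3 while the minimal polynomial of B is (x + 3)^2. The minimal polynomial is a similarity invariant, so A and B are not similar.

No.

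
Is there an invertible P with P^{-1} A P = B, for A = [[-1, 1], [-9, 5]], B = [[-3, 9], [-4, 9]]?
No.

trace(A) = 4 but trace(B) = 6. The trace is a similarity invariant, so A and B are not similar.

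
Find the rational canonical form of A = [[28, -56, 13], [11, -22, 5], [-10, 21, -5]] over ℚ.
The invariant factors of A (the non-unit diagonal entries of the Smith normal form of xI - A over ℚ[x]) are (x - 3)(x + 1)^2, each dividing the next. The characteristic polynomial is their product, (x - 3)(x + 1)^2.

The rational canonical form is the block-diagonal matrix of companion matrices C(f_i):
R = [[0, 0, 3], [1, 0, 5], [0, 1, 1]].

R = [[0, 0, 3], [1, 0, 5], [0, 1, 1]]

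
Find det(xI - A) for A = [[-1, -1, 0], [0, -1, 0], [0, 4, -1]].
xI - A = [[x + 1, 1, 0], [0, x + 1, 0], [0, -4, x + 1]].

Expanding det(xI - A) along the first row:
det(xI - A) = + (x + 1)·det([[x + 1, 0], [-4, x + 1]]) - (1)·det([[0, 0], [0, x + 1]]) + (0)·det([[0, x + 1], [0, -4]]).

Evaluating gives χ_A(x) = x^3 + 3x^2 + 3x + 1 = (x + 1)^3.

χ_A(x) = (x + 1)^3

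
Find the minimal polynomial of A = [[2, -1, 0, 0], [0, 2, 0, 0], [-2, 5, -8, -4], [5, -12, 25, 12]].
The characteristic polynomial factors as (x - 2)^4. The minimal polynomial is ∏(x - λ)^{k_λ} where k_λ is the size of the largest Jordan block at λ.

For λ = 2: rank(A - 2I) = 2, and the largest Jordan block has size 2 (the smallest k with rank((A - 2I)^k) = rank((A - 2I)^(k+1))).

So m_A(x) = (x - 2)^2.

m_A(x) = (x - 2)^2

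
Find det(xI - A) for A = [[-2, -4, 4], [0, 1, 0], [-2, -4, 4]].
χ_A(x) = x(x - 2)(x - 1)

xI - A = [[x + 2, 4, -4], [0, x - 1, 0], [2, 4, x - 4]].

Expanding det(xI - A) along the first row:
det(xI - A) = + (x + 2)·det([[x - 1, 0], [4, x - 4]]) - (4)·det([[0, 0], [2, x - 4]]) + (-4)·det([[0, x - 1], [2, 4]]).

Evaluating gives χ_A(x) = x^3 - 3x^2 + 2x = x(x - 2)(x - 1).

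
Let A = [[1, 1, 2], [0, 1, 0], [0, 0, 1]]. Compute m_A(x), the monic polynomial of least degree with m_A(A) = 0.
The characteristic polynomial factors as (x - 1)^3. The minimal polynomial is ∏(x - λ)^{k_λ} where k_λ is the size of the largest Jordan block at λ.

For λ = 1: rank(A - I) = 1, and the largest Jordan block has size 2 (the smallest k with rank((A - I)^k) = rank((A - I)^(k+1))).

So m_A(x) = (x - 1)^2.

m_A(x) = (x - 1)^2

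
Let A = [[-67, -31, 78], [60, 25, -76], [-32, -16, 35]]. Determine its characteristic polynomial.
χ_A(x) = (x - 3)(x + 5)^2

xI - A = [[x + 67, 31, -78], [-60, x - 25, 76], [32, 16, x - 35]].

Expanding det(xI - A) along the first row:
det(xI - A) = + (x + 67)·det([[x - 25, 76], [16, x - 35]]) - (31)·det([[-60, 76], [32, x - 35]]) + (-78)·det([[-60, x - 25], [32, 16]]).

Evaluating gives χ_A(x) = x^3 + 7x^2 - 5x - 75 = (x - 3)(x + 5)^2.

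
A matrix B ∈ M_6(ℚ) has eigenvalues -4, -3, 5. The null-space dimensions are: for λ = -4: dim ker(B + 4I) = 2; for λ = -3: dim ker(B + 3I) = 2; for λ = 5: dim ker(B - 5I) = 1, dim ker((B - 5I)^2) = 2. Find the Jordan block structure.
Jordan blocks: (-4, 1), (-4, 1), (-3, 1), (-3, 1), (5, 2)

λ = -4: successive nullity increments [2] count blocks of size ≥ k; block sizes are [1, 1].
λ = -3: successive nullity increments [2] count blocks of size ≥ k; block sizes are [1, 1].
λ = 5: successive nullity increments [1, 1] count blocks of size ≥ k; block sizes are [2].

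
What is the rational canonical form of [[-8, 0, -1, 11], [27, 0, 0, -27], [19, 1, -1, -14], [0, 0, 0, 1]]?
The invariant factors of A (the non-unit diagonal entries of the Smith normal form of xI - A over ℚ[x]) are (x - 1)(x + 3)^3, each dividing the next. The characteristic polynomial is their product, (x - 1)(x + 3)^3.

The rational canonical form is the block-diagonal matrix of companion matrices C(f_i):
R = [[0, 0, 0, 27], [1, 0, 0, 0], [0, 1, 0, -18], [0, 0, 1, -8]].

R = [[0, 0, 0, 27], [1, 0, 0, 0], [0, 1, 0, -18], [0, 0, 1, -8]]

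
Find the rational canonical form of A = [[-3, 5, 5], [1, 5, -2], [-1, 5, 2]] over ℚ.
The invariant factors of A (the non-unit diagonal entries of the Smith normal form of xI - A over ℚ[x]) are (x - 2)(x^2 - 2x - 5), each dividing the next. The characteristic polynomial is their product, (x - 2)(x^2 - 2x - 5).

The rational canonical form is the block-diagonal matrix of companion matrices C(f_i):
R = [[0, 0, -10], [1, 0, 1], [0, 1, 4]].

Note the characteristic polynomial does not split into linear factors over ℚ, so A has no Jordan form over ℚ; the rational canonical form exists over any field.

R = [[0, 0, -10], [1, 0, 1], [0, 1, 4]]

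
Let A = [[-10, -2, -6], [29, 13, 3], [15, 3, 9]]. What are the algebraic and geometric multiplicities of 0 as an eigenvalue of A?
algebraic multiplicity 1, geometric multiplicity 1

The characteristic polynomial is x(x - 6)^2, so the factor x appears with exponent 1: the algebraic multiplicity is 1.

rank(A) = 2, so the eigenspace has dimension 3 - 2 = 1: the geometric multiplicity is 1.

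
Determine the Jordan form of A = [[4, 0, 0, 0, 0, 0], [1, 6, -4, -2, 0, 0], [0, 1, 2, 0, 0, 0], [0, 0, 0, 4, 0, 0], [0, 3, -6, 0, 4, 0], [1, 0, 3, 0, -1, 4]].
J = [[4, 1, 0, 0, 0, 0], [0, 4, 1, 0, 0, 0], [0, 0, 4, 0, 0, 0], [0, 0, 0, 4, 1, 0], [0, 0, 0, 0, 4, 0], [0, 0, 0, 0, 0, 4]]

The characteristic polynomial is det(xI - A) = (x - 4)^6, so the eigenvalues are 4 (algebraic multiplicity 6).

For λ = 4: rank(A - 4I) = 3, rank((A - 4I)^2) = 1, rank((A - 4I)^3) = 0. The eigenspace has dimension 6 - 3 = 3, so there are 3 Jordan blocks; the rank sequence gives block sizes [3, 2, 1].

Assembling the blocks gives the Jordan form J above.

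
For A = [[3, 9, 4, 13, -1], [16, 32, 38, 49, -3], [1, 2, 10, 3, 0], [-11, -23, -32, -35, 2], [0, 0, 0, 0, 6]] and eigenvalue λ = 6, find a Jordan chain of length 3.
v_1 = [[-2, -4, 1, 2, -1]]^T, v_2 = [[1, 3, 0, -2, 0]]^T, v_3 = [[-2, -4, 1, 2, 0]]^T

We seek v_1 ∈ ker((A - 6I)^3) \ ker((A - 6I)^2), then set v_{i+1} = (A - 6I) v_i.

One such chain is v_1 = [[-2, -4, 1, 2, -1]]^T, v_2 = [[1, 3, 0, -2, 0]]^T, v_3 = [[-2, -4, 1, 2, 0]]^T. Check: (A - 6I) v_3 = [[0, 0, 0, 0, 0]]^T = 0.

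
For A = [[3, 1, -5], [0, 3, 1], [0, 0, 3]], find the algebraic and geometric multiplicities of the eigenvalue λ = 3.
algebraic multiplicity 3, geometric multiplicity 1

The characteristic polynomial is (x - 3)^3, so the factor x - 3 appears with exponent 3: the algebraic multiplicity is 3.

rank(A - 3I) = 2, so the eigenspace has dimension 3 - 2 = 1: the geometric multiplicity is 1.

Since 1 < 3, A is not diagonalizable.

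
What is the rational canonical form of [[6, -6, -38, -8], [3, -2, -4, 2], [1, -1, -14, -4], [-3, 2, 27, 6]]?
The invariant factors of A (the non-unit diagonal entries of the Smith normal form of xI - A over ℚ[x]) are x^2(x + 2)^2, each dividing the next. The characteristic polynomial is their product, x^2(x + 2)^2.

The rational canonical form is the block-diagonal matrix of companion matrices C(f_i):
R = [[0, 0, 0, 0], [1, 0, 0, 0], [0, 1, 0, -4], [0, 0, 1, -4]].

R = [[0, 0, 0, 0], [1, 0, 0, 0], [0, 1, 0, -4], [0, 0, 1, -4]]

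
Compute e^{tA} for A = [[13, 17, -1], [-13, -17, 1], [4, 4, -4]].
A has Jordan form J = [[-4, 1, 0], [0, -4, 0], [0, 0, 0]] with A = PJP^{-1}, so e^{tA} = P e^{tJ} P^{-1}.

For a Jordan block J_k(λ), e^{tJ_k(λ)} = e^{λt} · (I + tN + t^2 N^2/2! + ... + t^{k-1} N^{k-1}/(k-1)!) where N is the nilpotent superdiagonal part.

Assembling the blocks and conjugating back gives the entries of e^{tA} as shown above.

e^{tA} = [[(t + 4*e^{4*t} - 3)*e^{-4*t}, (t + 4*e^{4*t} - 4)*e^{-4*t}, -t*e^{-4*t}], [(-t - 3*e^{4*t} + 3)*e^{-4*t}, (-t - 3*e^{4*t} + 4)*e^{-4*t}, t*e^{-4*t}], [1 - e^{-4*t}, 1 - e^{-4*t}, e^{-4*t}]]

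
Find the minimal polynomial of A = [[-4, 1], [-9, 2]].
m_A(x) = (x + 1)^2

The characteristic polynomial factors as (x + 1)^2. The minimal polynomial is ∏(x - λ)^{k_λ} where k_λ is the size of the largest Jordan block at λ.

For λ = -1: rank(A + I) = 1, and the largest Jordan block has size 2 (the smallest k with rank((A + I)^k) = rank((A + I)^(k+1))).

So m_A(x) = (x + 1)^2.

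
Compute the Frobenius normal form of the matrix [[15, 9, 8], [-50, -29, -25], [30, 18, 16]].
The invariant factors of A (the non-unit diagonal entries of the Smith normal form of xI - A over ℚ[x]) are x(x - 1)^2, each dividing the next. The characteristic polynomial is their product, x(x - 1)^2.

The rational canonical form is the block-diagonal matrix of companion matrices C(f_i):
R = [[0, 0, 0], [1, 0, -1], [0, 1, 2]].

R = [[0, 0, 0], [1, 0, -1], [0, 1, 2]]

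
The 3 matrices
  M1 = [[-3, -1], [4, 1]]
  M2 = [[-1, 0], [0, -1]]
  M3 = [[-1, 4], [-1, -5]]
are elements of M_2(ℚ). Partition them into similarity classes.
3 classes: {M1}, {M2}, {M3}

Characteristic polynomials: χ_{M1} = (x + 1)^2, χ_{M2} = (x + 1)^2, χ_{M3} = (x + 3)^2.

{M1}: invariant factors (x + 1)^2.

{M2}: invariant factors x + 1, x + 1.

{M3}: invariant factors (x + 3)^2.

Matrices are similar if and only if their invariant-factor lists agree; the partition into similarity classes is {M1}, {M2}, {M3}.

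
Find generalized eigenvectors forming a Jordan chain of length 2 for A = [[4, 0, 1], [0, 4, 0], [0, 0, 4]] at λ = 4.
v_1 = [[2, -1, 1]]^T, v_2 = [[1, 0, 0]]^T

We seek v_1 ∈ ker((A - 4I)^2) \ ker(A - 4I), then set v_{i+1} = (A - 4I) v_i.

One such chain is v_1 = [[2, -1, 1]]^T, v_2 = [[1, 0, 0]]^T. Check: (A - 4I) v_2 = [[0, 0, 0]]^T = 0.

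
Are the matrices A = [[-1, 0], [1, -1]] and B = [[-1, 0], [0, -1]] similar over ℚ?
No.

Both have characteristic polynomial (x + 1)^2, but the minimal polynomial of A is (x + 1)^2 while the minimal polynomial of B is x + 1. The minimal polynomial is a similarity invariant, so A and B are not similar.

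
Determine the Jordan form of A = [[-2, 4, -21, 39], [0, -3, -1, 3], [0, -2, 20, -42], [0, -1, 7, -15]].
The characteristic polynomial is det(xI - A) = (x - 6)(x + 2)^3, so the eigenvalues are -2 (algebraic multiplicity 3), 6 (algebraic multiplicity 1).

For λ = -2: rank(A + 2I) = 3, rank((A + 2I)^2) = 2, rank((A + 2I)^3) = 1. The eigenspace has dimension 4 - 3 = 1, so there is 1 Jordan block; the rank sequence gives block sizes [3].

For λ = 6: algebraic multiplicity 1 gives one 1×1 block.

Assembling the blocks gives the Jordan form J above.

J = [[-2, 1, 0, 0], [0, -2, 1, 0], [0, 0, -2, 0], [0, 0, 0, 6]]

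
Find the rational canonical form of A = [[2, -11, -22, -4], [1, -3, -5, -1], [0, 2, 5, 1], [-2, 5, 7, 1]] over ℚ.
R = [[0, 0, 0, 0], [1, 0, 0, 0], [0, 1, 0, -4], [0, 0, 1, 5]]

The invariant factors of A (the non-unit diagonal entries of the Smith normal form of xI - A over ℚ[x]) are x^2(x - 4)(x - 1), each dividing the next. The characteristic polynomial is their product, x^2(x - 4)(x - 1).

The rational canonical form is the block-diagonal matrix of companion matrices C(f_i):
R = [[0, 0, 0, 0], [1, 0, 0, 0], [0, 1, 0, -4], [0, 0, 1, 5]].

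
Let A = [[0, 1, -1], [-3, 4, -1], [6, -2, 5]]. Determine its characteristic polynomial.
χ_A(x) = (x - 3)^3

xI - A = [[x, -1, 1], [3, x - 4, 1], [-6, 2, x - 5]].

Expanding det(xI - A) along the first row:
det(xI - A) = + (x)·det([[x - 4, 1], [2, x - 5]]) - (-1)·det([[3, 1], [-6, x - 5]]) + (1)·det([[3, x - 4], [-6, 2]]).

Evaluating gives χ_A(x) = x^3 - 9x^2 + 27x - 27 = (x - 3)^3.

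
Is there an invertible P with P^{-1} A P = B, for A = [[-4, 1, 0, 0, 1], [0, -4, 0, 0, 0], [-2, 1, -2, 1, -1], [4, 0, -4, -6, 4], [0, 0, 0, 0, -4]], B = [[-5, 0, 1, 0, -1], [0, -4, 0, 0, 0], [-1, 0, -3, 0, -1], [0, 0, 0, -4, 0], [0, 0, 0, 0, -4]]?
Both have characteristic polynomial (x + 4)^5 and minimal polynomial (x + 4)^2. But rank(A + 4I) = 2 for A while rank(B + 4I) = 1 for B, so the number of Jordan blocks at λ = -4 differs. A and B are not similar.

No.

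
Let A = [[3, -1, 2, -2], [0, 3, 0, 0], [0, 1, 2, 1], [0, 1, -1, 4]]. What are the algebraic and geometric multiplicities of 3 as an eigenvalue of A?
The characteristic polynomial is (x - 3)^4, so the factor x - 3 appears with exponent 4: the algebraic multiplicity is 4.

rank(A - 3I) = 2, so the eigenspace has dimension 4 - 2 = 2: the geometric multiplicity is 2.

Since 2 < 4, A is not diagonalizable.

algebraic multiplicity 4, geometric multiplicity 2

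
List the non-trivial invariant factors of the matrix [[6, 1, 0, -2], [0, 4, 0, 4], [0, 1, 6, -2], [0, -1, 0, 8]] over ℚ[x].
x - 6, x - 6, (x - 6)^2

The Jordan structure of A has elementary divisors (x - 6)^2, (x - 6), (x - 6). Arranging the block sizes at each eigenvalue in decreasing order and taking row products gives the invariant factors.

Invariant factors (smallest first, each dividing the next): x - 6, x - 6, (x - 6)^2.

Check: the last factor (x - 6)^2 is the minimal polynomial, and the product (x - 6)^4 is the characteristic polynomial.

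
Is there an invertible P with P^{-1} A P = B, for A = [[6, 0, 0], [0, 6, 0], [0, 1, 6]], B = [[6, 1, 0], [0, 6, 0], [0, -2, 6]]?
Two matrices over a field are similar if and only if they have the same invariant factors.

Both A and B have characteristic polynomial (x - 6)^3 and minimal polynomial (x - 6)^2. Computing further, both have invariant factors x - 6, (x - 6)^2. Hence A and B are similar.

Yes.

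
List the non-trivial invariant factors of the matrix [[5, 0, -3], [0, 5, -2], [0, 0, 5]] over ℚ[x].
The Jordan structure of A has elementary divisors (x - 5)^2, (x - 5). Arranging the block sizes at each eigenvalue in decreasing order and taking row products gives the invariant factors.

Invariant factors (smallest first, each dividing the next): x - 5, (x - 5)^2.

Check: the last factor (x - 5)^2 is the minimal polynomial, and the product (x - 5)^3 is the characteristic polynomial.

x - 5, (x - 5)^2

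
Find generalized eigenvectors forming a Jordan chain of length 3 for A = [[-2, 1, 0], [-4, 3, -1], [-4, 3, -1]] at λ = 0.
v_1 = [[-1, -1, 0]]^T, v_2 = [[1, 1, 1]]^T, v_3 = [[-1, -2, -2]]^T

We seek v_1 ∈ ker(A^3) \ ker(A^2), then set v_{i+1} = A v_i.

One such chain is v_1 = [[-1, -1, 0]]^T, v_2 = [[1, 1, 1]]^T, v_3 = [[-1, -2, -2]]^T. Check: A v_3 = [[0, 0, 0]]^T = 0.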